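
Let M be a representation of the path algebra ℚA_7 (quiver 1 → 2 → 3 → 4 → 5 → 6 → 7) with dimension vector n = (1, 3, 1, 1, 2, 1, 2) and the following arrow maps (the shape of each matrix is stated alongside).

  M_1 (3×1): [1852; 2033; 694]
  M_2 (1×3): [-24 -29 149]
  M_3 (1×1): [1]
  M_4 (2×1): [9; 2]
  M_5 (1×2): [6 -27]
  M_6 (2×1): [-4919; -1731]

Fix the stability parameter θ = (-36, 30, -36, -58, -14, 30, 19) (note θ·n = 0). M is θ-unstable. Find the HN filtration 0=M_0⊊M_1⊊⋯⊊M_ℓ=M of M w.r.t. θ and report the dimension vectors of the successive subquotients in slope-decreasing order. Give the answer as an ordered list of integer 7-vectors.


Interval decomposition of M: I[1,5], I[2,2]^2, I[5,7], I[7,7].
HN type (ℓ=6): μ^(1)=30; μ^(2)=49/2; μ^(3)=19; μ^(4)=-14; μ^(5)=-64/3; μ^(6)=-36

((0, 2, 0, 0, 0, 0, 0); (0, 0, 0, 0, 0, 1, 1); (0, 0, 0, 0, 0, 0, 1); (0, 0, 0, 0, 2, 0, 0); (0, 1, 1, 1, 0, 0, 0); (1, 0, 0, 0, 0, 0, 0))


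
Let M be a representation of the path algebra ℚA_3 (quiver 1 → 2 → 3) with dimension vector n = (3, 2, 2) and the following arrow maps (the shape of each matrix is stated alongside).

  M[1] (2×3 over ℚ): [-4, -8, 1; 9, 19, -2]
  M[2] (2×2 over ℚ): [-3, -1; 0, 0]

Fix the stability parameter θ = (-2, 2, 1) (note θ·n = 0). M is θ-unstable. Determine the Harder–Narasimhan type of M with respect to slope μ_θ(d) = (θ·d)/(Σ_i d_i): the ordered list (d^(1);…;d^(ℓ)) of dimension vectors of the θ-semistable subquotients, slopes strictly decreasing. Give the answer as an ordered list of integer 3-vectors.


Interval decomposition of M: I[1,1], I[1,2], I[1,3], I[3,3].
HN type (ℓ=4): μ^(1)=2; μ^(2)=3/2; μ^(3)=1; μ^(4)=-2

((0, 1, 0); (0, 1, 1); (0, 0, 1); (3, 0, 0))


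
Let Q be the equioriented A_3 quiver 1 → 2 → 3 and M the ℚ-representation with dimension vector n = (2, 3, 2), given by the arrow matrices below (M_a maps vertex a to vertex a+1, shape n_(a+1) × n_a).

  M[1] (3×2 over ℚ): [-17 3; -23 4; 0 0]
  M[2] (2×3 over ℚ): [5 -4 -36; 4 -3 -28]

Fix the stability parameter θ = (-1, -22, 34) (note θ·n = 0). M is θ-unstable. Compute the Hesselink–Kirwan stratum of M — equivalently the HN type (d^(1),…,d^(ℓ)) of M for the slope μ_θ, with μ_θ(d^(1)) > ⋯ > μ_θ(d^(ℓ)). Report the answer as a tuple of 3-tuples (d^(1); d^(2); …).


Barcode: M ≅ I[1,3]^2, I[2,2]. HN layers by μ_θ (3 steps, strictly decreasing):
  μ^(1)=34; μ^(2)=-23/2; μ^(3)=-22

((0, 0, 2); (2, 2, 0); (0, 1, 0))


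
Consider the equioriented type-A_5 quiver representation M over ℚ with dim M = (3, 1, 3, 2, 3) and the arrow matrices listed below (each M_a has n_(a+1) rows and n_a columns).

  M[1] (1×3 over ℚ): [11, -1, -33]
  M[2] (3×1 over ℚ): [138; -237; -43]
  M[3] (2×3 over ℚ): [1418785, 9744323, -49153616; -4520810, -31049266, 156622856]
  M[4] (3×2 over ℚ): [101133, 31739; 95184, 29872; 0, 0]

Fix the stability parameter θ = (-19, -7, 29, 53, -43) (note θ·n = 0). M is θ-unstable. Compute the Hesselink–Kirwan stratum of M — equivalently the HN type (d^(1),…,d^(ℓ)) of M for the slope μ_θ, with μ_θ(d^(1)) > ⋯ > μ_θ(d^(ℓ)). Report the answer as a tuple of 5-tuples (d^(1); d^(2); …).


Interval decomposition of M: I[1,1]^2, I[1,5], I[3,3], I[3,4], I[5,5]^2.
HN type (ℓ=6): μ^(1)=53; μ^(2)=29; μ^(3)=13; μ^(4)=-7; μ^(5)=-19; μ^(6)=-43

((0, 0, 0, 1, 0); (0, 0, 2, 0, 0); (0, 0, 1, 1, 1); (0, 1, 0, 0, 0); (3, 0, 0, 0, 0); (0, 0, 0, 0, 2))


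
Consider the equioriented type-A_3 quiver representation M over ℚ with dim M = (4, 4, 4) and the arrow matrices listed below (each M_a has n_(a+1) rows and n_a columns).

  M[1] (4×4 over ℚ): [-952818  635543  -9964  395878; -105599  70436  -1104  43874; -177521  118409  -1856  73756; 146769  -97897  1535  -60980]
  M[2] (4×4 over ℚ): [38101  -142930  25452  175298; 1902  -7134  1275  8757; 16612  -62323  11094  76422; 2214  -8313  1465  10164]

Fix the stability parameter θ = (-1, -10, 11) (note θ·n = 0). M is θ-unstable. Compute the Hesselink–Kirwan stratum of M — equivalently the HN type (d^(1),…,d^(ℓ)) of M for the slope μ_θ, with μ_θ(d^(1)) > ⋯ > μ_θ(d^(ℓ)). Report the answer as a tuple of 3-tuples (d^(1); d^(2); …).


Barcode: M ≅ I[1,1], I[1,3]^3, I[2,3]. HN layers by μ_θ (4 steps, strictly decreasing):
  μ^(1)=11; μ^(2)=-1; μ^(3)=-11/2; μ^(4)=-10

((0, 0, 4); (1, 0, 0); (3, 3, 0); (0, 1, 0))


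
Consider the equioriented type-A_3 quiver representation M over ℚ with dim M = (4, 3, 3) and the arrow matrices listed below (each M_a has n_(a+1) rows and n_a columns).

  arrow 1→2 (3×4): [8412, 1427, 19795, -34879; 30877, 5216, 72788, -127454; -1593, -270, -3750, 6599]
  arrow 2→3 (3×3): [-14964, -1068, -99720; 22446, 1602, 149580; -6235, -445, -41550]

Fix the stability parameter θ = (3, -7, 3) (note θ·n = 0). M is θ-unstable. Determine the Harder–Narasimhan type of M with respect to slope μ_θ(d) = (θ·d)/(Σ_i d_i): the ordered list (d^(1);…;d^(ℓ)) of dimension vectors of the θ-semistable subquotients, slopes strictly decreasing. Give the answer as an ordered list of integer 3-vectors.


Interval decomposition of M: I[1,1], I[1,2]^2, I[1,3], I[3,3]^2.
HN type (ℓ=2): μ^(1)=3; μ^(2)=-2

((1, 0, 3); (3, 3, 0))


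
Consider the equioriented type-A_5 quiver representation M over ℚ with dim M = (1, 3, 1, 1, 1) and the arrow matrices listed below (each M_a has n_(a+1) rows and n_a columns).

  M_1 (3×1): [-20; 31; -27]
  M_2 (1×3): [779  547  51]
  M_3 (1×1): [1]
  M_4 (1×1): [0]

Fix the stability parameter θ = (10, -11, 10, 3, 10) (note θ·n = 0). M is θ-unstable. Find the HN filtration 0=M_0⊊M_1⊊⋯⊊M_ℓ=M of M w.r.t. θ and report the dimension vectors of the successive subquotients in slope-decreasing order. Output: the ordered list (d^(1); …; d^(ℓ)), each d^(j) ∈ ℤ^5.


Barcode: M ≅ I[1,2], I[2,2], I[2,4], I[5,5]. HN layers by μ_θ (4 steps, strictly decreasing):
  μ^(1)=10; μ^(2)=13/2; μ^(3)=-1/2; μ^(4)=-11

((0, 0, 0, 0, 1); (0, 0, 1, 1, 0); (1, 1, 0, 0, 0); (0, 2, 0, 0, 0))


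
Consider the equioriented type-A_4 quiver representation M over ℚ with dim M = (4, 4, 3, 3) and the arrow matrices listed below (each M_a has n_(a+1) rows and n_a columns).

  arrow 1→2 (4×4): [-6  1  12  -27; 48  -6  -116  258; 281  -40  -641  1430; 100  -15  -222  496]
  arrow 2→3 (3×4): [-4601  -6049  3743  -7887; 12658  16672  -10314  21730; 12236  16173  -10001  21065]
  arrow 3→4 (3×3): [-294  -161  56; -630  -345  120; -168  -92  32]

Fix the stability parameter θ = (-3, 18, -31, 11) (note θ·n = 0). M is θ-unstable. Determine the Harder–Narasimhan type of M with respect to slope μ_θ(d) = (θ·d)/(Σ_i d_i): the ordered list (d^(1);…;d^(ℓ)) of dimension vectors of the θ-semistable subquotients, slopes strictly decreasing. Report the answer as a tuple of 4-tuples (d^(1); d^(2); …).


Via rank(M_{q-1}∘⋯∘M_p): M ≅ I[1,1], I[1,2], I[1,3]^2, I[2,4], I[4,4]^2.
μ_θ-semistable layers: μ^(1)=18; μ^(2)=11; μ^(3)=-3; μ^(4)=-16/3; μ^(5)=-13/2

((0, 1, 0, 0); (0, 0, 0, 3); (2, 0, 0, 0); (2, 2, 2, 0); (0, 1, 1, 0))


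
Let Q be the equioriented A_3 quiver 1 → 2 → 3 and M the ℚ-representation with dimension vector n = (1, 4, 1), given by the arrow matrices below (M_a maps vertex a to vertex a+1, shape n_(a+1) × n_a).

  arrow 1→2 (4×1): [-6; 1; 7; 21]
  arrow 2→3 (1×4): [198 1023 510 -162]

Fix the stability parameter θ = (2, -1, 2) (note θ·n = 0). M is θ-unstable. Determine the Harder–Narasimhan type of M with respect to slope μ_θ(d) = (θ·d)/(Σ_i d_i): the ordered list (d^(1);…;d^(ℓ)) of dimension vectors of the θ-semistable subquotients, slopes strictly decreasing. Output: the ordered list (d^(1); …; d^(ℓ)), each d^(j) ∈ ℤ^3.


Via rank(M_{q-1}∘⋯∘M_p): M ≅ I[1,3], I[2,2]^3.
μ_θ-semistable layers: μ^(1)=2; μ^(2)=1/2; μ^(3)=-1

((0, 0, 1); (1, 1, 0); (0, 3, 0))


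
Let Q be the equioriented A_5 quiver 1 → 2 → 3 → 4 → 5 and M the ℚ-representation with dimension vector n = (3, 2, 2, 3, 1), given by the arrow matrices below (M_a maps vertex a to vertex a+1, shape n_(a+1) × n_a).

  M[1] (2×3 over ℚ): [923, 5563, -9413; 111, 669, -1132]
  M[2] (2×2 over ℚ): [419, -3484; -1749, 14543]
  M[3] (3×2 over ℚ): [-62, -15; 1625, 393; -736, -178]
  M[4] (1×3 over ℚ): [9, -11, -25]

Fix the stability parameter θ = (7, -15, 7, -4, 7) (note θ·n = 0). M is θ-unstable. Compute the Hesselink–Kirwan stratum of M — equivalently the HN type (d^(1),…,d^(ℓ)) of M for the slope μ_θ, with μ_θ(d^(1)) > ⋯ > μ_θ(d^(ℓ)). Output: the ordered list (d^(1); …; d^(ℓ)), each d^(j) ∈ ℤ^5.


Via rank(M_{q-1}∘⋯∘M_p): M ≅ I[1,1], I[1,4], I[1,5], I[4,4].
μ_θ-semistable layers: μ^(1)=7; μ^(2)=3/2; μ^(3)=-4

((1, 0, 0, 0, 1); (0, 0, 2, 2, 0); (2, 2, 0, 1, 0))


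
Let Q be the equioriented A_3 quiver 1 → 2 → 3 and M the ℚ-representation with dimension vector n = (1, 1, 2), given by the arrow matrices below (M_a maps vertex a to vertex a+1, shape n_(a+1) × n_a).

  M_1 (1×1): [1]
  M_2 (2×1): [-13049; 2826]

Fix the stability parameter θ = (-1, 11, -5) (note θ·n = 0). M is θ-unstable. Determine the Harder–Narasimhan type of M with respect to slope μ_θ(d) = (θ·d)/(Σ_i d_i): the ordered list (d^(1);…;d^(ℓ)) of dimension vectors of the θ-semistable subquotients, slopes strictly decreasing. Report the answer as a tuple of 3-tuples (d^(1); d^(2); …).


Interval decomposition of M: I[1,3], I[3,3].
HN type (ℓ=3): μ^(1)=3; μ^(2)=-1; μ^(3)=-5

((0, 1, 1); (1, 0, 0); (0, 0, 1))


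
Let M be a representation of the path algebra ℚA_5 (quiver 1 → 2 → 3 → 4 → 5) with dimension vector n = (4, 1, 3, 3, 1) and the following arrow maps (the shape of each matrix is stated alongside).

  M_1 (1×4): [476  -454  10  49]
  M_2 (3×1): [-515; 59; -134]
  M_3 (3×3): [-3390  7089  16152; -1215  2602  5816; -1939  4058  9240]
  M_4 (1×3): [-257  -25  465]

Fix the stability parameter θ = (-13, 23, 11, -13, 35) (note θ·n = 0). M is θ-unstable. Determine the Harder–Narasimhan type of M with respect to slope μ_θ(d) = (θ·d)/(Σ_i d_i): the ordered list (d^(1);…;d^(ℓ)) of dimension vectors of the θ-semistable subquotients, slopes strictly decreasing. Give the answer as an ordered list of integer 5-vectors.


Via rank(M_{q-1}∘⋯∘M_p): M ≅ I[1,1]^3, I[1,5], I[3,3], I[3,4], I[4,4].
μ_θ-semistable layers: μ^(1)=35; μ^(2)=11; μ^(3)=7; μ^(4)=-1; μ^(5)=-13

((0, 0, 0, 0, 1); (0, 0, 1, 0, 0); (0, 1, 1, 1, 0); (0, 0, 1, 1, 0); (4, 0, 0, 1, 0))


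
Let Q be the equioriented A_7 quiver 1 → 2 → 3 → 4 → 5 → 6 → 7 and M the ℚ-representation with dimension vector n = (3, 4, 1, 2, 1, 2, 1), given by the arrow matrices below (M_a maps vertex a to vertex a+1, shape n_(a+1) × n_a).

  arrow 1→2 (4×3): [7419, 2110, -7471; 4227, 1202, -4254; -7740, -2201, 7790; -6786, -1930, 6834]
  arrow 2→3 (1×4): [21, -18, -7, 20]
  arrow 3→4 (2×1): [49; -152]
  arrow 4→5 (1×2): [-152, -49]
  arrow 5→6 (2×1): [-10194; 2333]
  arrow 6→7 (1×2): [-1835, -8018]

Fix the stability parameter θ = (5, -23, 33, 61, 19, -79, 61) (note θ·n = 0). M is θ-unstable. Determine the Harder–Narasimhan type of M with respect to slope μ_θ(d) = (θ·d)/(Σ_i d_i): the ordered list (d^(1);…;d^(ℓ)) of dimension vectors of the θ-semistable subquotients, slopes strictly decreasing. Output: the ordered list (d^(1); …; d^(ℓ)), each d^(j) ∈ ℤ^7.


Interval decomposition of M: I[1,2]^2, I[1,4], I[2,2], I[4,7], I[6,6].
HN type (ℓ=6): μ^(1)=61; μ^(2)=33; μ^(3)=1/3; μ^(4)=-9; μ^(5)=-23; μ^(6)=-79

((0, 0, 0, 1, 0, 0, 1); (0, 0, 1, 0, 0, 0, 0); (0, 0, 0, 1, 1, 1, 0); (3, 3, 0, 0, 0, 0, 0); (0, 1, 0, 0, 0, 0, 0); (0, 0, 0, 0, 0, 1, 0))


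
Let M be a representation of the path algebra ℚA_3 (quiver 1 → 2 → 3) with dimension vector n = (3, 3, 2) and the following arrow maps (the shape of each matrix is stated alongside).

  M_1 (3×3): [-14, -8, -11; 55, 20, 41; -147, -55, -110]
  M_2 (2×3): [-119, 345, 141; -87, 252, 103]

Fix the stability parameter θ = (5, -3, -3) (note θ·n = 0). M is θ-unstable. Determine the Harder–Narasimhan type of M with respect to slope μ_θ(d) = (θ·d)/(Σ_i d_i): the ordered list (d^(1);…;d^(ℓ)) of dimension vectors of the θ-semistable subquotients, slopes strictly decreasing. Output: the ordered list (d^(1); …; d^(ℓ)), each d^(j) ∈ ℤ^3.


Via rank(M_{q-1}∘⋯∘M_p): M ≅ I[1,2], I[1,3]^2.
μ_θ-semistable layers: μ^(1)=1; μ^(2)=-1/3

((1, 1, 0); (2, 2, 2))


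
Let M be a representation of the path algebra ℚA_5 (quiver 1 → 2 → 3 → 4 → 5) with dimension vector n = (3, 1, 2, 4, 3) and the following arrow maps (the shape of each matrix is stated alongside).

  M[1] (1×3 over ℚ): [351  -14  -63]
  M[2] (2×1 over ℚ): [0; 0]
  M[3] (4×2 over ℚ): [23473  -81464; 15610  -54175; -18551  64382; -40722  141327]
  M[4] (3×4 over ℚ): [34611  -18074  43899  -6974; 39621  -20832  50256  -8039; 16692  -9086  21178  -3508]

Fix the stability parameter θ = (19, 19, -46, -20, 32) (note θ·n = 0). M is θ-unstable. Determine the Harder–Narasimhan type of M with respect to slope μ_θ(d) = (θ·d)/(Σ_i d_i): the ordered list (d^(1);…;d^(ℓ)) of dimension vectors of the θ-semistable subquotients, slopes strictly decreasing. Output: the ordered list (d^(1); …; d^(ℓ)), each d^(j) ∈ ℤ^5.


Interval decomposition of M: I[1,1]^2, I[1,2], I[3,4], I[3,5], I[4,5]^2.
HN type (ℓ=4): μ^(1)=32; μ^(2)=19; μ^(3)=-20; μ^(4)=-46

((0, 0, 0, 0, 3); (3, 1, 0, 0, 0); (0, 0, 0, 4, 0); (0, 0, 2, 0, 0))


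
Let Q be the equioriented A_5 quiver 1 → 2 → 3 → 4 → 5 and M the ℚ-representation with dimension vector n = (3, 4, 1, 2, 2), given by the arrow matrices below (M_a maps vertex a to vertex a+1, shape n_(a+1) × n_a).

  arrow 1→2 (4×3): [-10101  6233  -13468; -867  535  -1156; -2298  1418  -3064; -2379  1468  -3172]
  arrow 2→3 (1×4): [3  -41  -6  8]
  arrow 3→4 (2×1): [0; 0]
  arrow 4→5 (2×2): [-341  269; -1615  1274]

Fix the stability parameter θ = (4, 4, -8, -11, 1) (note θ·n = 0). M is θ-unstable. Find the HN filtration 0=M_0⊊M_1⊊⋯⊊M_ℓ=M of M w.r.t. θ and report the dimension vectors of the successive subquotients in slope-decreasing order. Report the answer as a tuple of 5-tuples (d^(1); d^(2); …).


Barcode: M ≅ I[1,1], I[1,2]^2, I[2,2], I[2,3], I[4,5]^2. HN layers by μ_θ (4 steps, strictly decreasing):
  μ^(1)=4; μ^(2)=1; μ^(3)=-2; μ^(4)=-11

((3, 3, 0, 0, 0); (0, 0, 0, 0, 2); (0, 1, 1, 0, 0); (0, 0, 0, 2, 0))


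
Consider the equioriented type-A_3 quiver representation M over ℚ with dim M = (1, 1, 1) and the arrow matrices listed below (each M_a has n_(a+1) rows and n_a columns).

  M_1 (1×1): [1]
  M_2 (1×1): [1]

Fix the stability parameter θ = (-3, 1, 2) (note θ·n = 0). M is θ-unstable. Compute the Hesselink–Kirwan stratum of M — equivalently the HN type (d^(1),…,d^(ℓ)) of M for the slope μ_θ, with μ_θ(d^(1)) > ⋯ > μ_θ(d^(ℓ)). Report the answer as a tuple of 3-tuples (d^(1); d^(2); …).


Barcode: M ≅ I[1,3]. HN layers by μ_θ (3 steps, strictly decreasing):
  μ^(1)=2; μ^(2)=1; μ^(3)=-3

((0, 0, 1); (0, 1, 0); (1, 0, 0))


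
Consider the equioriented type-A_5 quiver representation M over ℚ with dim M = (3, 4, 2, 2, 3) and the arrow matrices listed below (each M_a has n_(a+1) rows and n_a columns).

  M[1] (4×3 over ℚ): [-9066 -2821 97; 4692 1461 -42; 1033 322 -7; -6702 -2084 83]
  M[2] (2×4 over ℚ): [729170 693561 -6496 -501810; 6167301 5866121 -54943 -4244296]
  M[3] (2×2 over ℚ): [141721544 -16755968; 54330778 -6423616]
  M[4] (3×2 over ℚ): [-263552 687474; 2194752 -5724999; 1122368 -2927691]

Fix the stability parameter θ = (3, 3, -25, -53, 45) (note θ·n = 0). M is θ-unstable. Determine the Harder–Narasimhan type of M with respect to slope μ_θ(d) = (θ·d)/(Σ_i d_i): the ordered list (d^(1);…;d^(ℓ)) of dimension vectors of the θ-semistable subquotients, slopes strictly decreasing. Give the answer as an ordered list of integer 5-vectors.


Barcode: M ≅ I[1,2], I[1,3], I[1,5], I[2,2], I[4,4], I[5,5]^2. HN layers by μ_θ (5 steps, strictly decreasing):
  μ^(1)=45; μ^(2)=3; μ^(3)=-19/3; μ^(4)=-18; μ^(5)=-53

((0, 0, 0, 0, 3); (1, 2, 0, 0, 0); (1, 1, 1, 0, 0); (1, 1, 1, 1, 0); (0, 0, 0, 1, 0))


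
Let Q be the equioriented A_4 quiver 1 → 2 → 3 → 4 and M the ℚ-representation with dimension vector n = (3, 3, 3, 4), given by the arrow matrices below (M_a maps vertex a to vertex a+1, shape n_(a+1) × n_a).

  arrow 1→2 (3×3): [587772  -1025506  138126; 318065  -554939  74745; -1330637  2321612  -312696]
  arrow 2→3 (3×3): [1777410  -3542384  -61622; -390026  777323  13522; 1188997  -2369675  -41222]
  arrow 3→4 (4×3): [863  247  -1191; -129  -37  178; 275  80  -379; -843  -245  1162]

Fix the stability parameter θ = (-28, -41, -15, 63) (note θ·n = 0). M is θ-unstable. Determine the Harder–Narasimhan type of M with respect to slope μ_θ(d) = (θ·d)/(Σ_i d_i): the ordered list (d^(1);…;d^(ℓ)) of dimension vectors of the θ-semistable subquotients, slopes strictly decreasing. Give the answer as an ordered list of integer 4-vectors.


Interval decomposition of M: I[1,1], I[1,4]^2, I[2,4], I[4,4].
HN type (ℓ=5): μ^(1)=63; μ^(2)=-15; μ^(3)=-28; μ^(4)=-69/2; μ^(5)=-41

((0, 0, 0, 4); (0, 0, 3, 0); (1, 0, 0, 0); (2, 2, 0, 0); (0, 1, 0, 0))


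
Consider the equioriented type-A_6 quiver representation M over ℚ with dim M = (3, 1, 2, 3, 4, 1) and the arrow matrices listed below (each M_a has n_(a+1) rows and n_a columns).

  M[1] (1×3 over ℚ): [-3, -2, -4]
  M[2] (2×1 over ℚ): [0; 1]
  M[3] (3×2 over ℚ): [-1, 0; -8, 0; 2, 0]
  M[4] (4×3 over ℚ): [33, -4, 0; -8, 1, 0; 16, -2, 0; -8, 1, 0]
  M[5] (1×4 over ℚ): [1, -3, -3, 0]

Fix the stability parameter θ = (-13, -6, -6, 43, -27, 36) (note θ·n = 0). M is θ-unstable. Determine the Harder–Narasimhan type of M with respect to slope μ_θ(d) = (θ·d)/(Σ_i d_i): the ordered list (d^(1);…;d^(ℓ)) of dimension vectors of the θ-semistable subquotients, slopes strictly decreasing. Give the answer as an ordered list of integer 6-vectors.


Via rank(M_{q-1}∘⋯∘M_p): M ≅ I[1,1]^2, I[1,3], I[3,6], I[4,4], I[4,5], I[5,5]^2.
μ_θ-semistable layers: μ^(1)=43; μ^(2)=36; μ^(3)=8; μ^(4)=-6; μ^(5)=-13; μ^(6)=-27

((0, 0, 0, 1, 0, 0); (0, 0, 0, 0, 0, 1); (0, 0, 0, 2, 2, 0); (0, 1, 2, 0, 0, 0); (3, 0, 0, 0, 0, 0); (0, 0, 0, 0, 2, 0))


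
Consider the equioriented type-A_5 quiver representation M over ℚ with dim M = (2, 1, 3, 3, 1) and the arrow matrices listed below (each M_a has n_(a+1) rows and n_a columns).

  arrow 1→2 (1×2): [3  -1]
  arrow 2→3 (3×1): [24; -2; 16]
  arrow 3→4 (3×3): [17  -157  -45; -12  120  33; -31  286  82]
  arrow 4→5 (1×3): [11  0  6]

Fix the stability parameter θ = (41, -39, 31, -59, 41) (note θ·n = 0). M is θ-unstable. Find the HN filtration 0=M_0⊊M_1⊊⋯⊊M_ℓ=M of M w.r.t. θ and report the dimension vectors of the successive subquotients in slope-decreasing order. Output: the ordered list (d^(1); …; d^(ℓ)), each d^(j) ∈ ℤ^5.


Interval decomposition of M: I[1,1], I[1,5], I[3,4]^2.
HN type (ℓ=3): μ^(1)=41; μ^(2)=-13/2; μ^(3)=-14

((1, 0, 0, 0, 1); (1, 1, 1, 1, 0); (0, 0, 2, 2, 0))


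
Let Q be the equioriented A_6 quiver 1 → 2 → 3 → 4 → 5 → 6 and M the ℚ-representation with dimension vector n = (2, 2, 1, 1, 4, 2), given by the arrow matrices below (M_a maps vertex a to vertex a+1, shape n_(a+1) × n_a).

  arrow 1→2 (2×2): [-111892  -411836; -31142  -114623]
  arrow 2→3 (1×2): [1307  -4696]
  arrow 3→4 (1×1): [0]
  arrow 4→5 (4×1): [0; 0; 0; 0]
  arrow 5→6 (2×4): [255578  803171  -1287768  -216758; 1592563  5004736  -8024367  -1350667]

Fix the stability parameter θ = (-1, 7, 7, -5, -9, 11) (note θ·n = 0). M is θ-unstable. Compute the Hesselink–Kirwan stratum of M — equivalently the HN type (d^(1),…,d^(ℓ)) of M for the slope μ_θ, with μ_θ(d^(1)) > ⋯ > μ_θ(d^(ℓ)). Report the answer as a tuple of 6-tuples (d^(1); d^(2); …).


Via rank(M_{q-1}∘⋯∘M_p): M ≅ I[1,2], I[1,3], I[4,4], I[5,5]^2, I[5,6]^2.
μ_θ-semistable layers: μ^(1)=11; μ^(2)=7; μ^(3)=-1; μ^(4)=-5; μ^(5)=-9

((0, 0, 0, 0, 0, 2); (0, 2, 1, 0, 0, 0); (2, 0, 0, 0, 0, 0); (0, 0, 0, 1, 0, 0); (0, 0, 0, 0, 4, 0))


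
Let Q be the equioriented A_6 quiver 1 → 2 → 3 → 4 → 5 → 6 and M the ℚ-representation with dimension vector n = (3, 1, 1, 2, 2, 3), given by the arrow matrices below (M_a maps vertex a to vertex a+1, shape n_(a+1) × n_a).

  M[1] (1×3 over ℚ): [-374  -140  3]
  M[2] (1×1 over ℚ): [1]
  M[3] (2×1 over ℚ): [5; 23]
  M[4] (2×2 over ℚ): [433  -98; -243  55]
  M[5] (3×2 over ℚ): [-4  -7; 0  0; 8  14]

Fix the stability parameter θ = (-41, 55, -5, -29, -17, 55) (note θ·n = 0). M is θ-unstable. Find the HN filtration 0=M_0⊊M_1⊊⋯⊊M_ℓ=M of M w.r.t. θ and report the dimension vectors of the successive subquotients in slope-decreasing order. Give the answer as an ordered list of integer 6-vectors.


Via rank(M_{q-1}∘⋯∘M_p): M ≅ I[1,1]^2, I[1,6], I[4,5], I[6,6]^2.
μ_θ-semistable layers: μ^(1)=55; μ^(2)=1; μ^(3)=-17; μ^(4)=-29; μ^(5)=-41

((0, 0, 0, 0, 0, 3); (0, 1, 1, 1, 1, 0); (0, 0, 0, 0, 1, 0); (0, 0, 0, 1, 0, 0); (3, 0, 0, 0, 0, 0))


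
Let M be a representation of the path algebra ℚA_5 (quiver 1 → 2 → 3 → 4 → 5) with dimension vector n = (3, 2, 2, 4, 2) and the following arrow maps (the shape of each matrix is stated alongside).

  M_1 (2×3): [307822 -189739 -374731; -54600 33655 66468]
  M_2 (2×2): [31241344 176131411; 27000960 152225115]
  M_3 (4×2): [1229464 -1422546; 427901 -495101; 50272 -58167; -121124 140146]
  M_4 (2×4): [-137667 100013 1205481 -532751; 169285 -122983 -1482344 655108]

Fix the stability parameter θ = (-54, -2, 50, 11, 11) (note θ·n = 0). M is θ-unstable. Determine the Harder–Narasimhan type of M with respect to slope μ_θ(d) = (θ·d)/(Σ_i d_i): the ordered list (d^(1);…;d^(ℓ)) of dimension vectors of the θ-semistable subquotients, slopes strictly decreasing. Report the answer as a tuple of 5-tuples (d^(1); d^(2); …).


Barcode: M ≅ I[1,1], I[1,2], I[1,5], I[3,5], I[4,4]^2. HN layers by μ_θ (4 steps, strictly decreasing):
  μ^(1)=24; μ^(2)=11; μ^(3)=-2; μ^(4)=-54

((0, 0, 2, 2, 2); (0, 0, 0, 2, 0); (0, 2, 0, 0, 0); (3, 0, 0, 0, 0))


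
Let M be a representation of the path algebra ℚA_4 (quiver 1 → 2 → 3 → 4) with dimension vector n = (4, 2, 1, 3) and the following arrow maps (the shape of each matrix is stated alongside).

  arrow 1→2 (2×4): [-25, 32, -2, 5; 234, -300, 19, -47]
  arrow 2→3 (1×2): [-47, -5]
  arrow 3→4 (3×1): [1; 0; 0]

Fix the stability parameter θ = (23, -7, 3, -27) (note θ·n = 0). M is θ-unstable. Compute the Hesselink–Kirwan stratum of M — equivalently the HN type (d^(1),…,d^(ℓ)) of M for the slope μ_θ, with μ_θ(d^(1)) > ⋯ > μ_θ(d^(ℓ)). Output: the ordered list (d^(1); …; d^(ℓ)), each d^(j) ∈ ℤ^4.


Barcode: M ≅ I[1,1]^2, I[1,2], I[1,4], I[4,4]^2. HN layers by μ_θ (4 steps, strictly decreasing):
  μ^(1)=23; μ^(2)=8; μ^(3)=-2; μ^(4)=-27

((2, 0, 0, 0); (1, 1, 0, 0); (1, 1, 1, 1); (0, 0, 0, 2))


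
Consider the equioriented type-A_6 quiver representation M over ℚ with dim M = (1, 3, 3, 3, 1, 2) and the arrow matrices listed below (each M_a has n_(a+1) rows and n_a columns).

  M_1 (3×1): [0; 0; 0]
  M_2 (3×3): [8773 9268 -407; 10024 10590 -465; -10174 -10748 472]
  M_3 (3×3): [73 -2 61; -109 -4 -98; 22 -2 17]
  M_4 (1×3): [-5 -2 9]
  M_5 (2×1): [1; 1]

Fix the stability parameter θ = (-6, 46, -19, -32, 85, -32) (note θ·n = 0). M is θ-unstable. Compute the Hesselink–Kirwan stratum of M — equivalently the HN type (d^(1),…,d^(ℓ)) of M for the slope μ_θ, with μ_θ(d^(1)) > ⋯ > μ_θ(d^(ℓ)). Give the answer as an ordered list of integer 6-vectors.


Interval decomposition of M: I[1,1], I[2,2], I[2,3], I[2,6], I[3,4], I[4,4], I[6,6].
HN type (ℓ=7): μ^(1)=46; μ^(2)=53/2; μ^(3)=27/2; μ^(4)=-5/3; μ^(5)=-6; μ^(6)=-51/2; μ^(7)=-32

((0, 1, 0, 0, 0, 0); (0, 0, 0, 0, 1, 1); (0, 1, 1, 0, 0, 0); (0, 1, 1, 1, 0, 0); (1, 0, 0, 0, 0, 0); (0, 0, 1, 1, 0, 0); (0, 0, 0, 1, 0, 1))


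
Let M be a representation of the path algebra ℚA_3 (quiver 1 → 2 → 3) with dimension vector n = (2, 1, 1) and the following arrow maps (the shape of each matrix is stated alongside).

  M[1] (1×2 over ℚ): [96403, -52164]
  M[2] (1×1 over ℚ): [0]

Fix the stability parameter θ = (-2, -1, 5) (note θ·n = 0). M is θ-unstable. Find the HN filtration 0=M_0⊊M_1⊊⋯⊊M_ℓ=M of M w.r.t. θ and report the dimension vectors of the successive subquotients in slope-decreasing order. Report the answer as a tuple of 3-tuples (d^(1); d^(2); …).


Interval decomposition of M: I[1,1], I[1,2], I[3,3].
HN type (ℓ=3): μ^(1)=5; μ^(2)=-1; μ^(3)=-2

((0, 0, 1); (0, 1, 0); (2, 0, 0))


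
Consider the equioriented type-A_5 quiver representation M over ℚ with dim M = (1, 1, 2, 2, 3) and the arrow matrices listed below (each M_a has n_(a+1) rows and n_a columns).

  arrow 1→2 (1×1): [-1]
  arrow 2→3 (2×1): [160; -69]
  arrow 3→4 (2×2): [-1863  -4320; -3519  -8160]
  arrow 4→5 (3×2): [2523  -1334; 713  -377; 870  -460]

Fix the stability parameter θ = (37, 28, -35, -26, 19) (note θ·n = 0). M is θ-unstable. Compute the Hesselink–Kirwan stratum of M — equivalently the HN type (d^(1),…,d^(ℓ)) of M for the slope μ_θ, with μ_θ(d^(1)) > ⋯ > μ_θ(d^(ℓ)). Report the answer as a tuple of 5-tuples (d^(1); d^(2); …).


Barcode: M ≅ I[1,3], I[3,5], I[4,5], I[5,5]. HN layers by μ_θ (4 steps, strictly decreasing):
  μ^(1)=19; μ^(2)=10; μ^(3)=-26; μ^(4)=-35

((0, 0, 0, 0, 3); (1, 1, 1, 0, 0); (0, 0, 0, 2, 0); (0, 0, 1, 0, 0))


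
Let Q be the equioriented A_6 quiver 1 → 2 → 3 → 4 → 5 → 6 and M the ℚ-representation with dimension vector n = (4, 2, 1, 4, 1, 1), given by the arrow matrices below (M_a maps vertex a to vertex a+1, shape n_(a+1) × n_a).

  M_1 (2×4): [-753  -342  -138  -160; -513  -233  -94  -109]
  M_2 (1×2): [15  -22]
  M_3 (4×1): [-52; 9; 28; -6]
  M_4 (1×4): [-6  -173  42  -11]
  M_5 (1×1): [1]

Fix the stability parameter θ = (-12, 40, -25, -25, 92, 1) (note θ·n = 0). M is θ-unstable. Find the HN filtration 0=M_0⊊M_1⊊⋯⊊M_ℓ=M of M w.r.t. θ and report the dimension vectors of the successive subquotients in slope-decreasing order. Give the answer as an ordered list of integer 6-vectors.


Barcode: M ≅ I[1,1]^2, I[1,2], I[1,6], I[4,4]^3. HN layers by μ_θ (5 steps, strictly decreasing):
  μ^(1)=93/2; μ^(2)=40; μ^(3)=-10/3; μ^(4)=-12; μ^(5)=-25

((0, 0, 0, 0, 1, 1); (0, 1, 0, 0, 0, 0); (0, 1, 1, 1, 0, 0); (4, 0, 0, 0, 0, 0); (0, 0, 0, 3, 0, 0))


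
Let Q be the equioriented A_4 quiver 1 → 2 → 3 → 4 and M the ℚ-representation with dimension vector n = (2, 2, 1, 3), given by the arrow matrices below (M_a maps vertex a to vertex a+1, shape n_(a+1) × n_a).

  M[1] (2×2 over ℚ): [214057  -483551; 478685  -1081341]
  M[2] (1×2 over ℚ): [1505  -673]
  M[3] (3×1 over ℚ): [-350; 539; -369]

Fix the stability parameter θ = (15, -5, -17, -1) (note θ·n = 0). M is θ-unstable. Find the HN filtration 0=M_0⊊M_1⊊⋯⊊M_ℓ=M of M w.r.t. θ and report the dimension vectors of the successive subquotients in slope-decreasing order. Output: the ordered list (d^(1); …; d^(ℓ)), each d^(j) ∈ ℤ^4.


Barcode: M ≅ I[1,2], I[1,4], I[4,4]^2. HN layers by μ_θ (3 steps, strictly decreasing):
  μ^(1)=5; μ^(2)=-1; μ^(3)=-7/3

((1, 1, 0, 0); (0, 0, 0, 3); (1, 1, 1, 0))


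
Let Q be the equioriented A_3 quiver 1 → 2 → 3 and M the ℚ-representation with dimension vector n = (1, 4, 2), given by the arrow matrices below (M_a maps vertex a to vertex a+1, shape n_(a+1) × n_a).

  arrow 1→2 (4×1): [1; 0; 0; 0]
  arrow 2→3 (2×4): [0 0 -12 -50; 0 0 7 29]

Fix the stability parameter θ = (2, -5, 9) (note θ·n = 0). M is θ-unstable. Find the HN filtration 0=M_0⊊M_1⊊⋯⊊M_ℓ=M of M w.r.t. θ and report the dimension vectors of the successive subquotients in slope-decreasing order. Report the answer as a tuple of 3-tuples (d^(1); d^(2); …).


Interval decomposition of M: I[1,2], I[2,2], I[2,3]^2.
HN type (ℓ=3): μ^(1)=9; μ^(2)=-3/2; μ^(3)=-5

((0, 0, 2); (1, 1, 0); (0, 3, 0))


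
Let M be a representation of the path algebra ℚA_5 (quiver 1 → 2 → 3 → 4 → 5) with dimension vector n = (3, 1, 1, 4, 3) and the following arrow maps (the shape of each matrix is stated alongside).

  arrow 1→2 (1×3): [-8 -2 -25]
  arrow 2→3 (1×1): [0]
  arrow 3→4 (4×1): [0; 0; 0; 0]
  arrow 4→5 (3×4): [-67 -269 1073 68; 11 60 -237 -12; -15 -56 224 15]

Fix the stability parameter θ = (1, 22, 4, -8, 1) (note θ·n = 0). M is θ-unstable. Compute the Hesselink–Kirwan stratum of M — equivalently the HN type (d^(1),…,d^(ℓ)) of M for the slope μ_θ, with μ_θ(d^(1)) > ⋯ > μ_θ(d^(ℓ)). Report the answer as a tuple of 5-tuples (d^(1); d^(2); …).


Interval decomposition of M: I[1,1]^2, I[1,2], I[3,3], I[4,4], I[4,5]^3.
HN type (ℓ=4): μ^(1)=22; μ^(2)=4; μ^(3)=1; μ^(4)=-8

((0, 1, 0, 0, 0); (0, 0, 1, 0, 0); (3, 0, 0, 0, 3); (0, 0, 0, 4, 0))


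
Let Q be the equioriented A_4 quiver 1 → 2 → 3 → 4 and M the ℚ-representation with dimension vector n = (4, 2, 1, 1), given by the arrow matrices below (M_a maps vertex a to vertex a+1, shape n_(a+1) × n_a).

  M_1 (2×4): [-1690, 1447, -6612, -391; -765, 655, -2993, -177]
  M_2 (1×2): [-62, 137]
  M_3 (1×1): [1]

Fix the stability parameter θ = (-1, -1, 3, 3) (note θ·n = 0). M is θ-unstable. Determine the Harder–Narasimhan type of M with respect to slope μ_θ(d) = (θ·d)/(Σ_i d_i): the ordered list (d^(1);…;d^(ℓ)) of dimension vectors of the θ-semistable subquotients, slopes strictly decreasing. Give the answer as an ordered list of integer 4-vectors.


Barcode: M ≅ I[1,1]^2, I[1,2], I[1,4]. HN layers by μ_θ (2 steps, strictly decreasing):
  μ^(1)=3; μ^(2)=-1

((0, 0, 1, 1); (4, 2, 0, 0))


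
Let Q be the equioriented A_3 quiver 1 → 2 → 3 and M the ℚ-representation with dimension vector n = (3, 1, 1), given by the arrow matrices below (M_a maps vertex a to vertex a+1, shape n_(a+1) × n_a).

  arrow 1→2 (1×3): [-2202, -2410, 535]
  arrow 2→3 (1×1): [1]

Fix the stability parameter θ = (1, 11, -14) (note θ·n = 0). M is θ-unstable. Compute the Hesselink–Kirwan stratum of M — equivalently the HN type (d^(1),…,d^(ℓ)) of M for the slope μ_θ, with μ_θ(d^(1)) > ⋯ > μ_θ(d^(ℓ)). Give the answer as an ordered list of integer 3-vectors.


Barcode: M ≅ I[1,1]^2, I[1,3]. HN layers by μ_θ (2 steps, strictly decreasing):
  μ^(1)=1; μ^(2)=-2/3

((2, 0, 0); (1, 1, 1))


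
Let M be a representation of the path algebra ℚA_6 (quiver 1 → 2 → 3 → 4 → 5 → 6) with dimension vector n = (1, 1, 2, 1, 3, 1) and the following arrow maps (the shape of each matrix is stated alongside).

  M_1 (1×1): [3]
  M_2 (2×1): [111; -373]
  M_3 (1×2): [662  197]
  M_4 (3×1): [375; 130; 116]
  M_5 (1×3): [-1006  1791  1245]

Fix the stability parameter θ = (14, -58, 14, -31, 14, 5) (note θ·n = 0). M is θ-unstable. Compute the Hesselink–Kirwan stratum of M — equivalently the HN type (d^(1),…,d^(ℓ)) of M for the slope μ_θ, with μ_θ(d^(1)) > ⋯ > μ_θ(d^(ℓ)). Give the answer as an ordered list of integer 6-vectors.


Via rank(M_{q-1}∘⋯∘M_p): M ≅ I[1,5], I[3,3], I[5,5], I[5,6].
μ_θ-semistable layers: μ^(1)=14; μ^(2)=19/2; μ^(3)=-17/2; μ^(4)=-22

((0, 0, 1, 0, 2, 0); (0, 0, 0, 0, 1, 1); (0, 0, 1, 1, 0, 0); (1, 1, 0, 0, 0, 0))


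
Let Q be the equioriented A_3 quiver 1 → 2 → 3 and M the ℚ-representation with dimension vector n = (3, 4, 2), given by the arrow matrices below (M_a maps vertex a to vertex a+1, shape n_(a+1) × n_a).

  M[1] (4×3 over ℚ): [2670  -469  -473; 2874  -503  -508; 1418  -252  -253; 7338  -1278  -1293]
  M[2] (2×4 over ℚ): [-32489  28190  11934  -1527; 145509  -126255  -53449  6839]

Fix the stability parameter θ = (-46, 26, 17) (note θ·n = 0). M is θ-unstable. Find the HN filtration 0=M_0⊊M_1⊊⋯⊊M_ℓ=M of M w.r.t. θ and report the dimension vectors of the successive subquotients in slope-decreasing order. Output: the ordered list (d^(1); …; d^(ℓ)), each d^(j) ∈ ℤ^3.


Barcode: M ≅ I[1,2], I[1,3]^2, I[2,2]. HN layers by μ_θ (3 steps, strictly decreasing):
  μ^(1)=26; μ^(2)=43/2; μ^(3)=-46

((0, 2, 0); (0, 2, 2); (3, 0, 0))


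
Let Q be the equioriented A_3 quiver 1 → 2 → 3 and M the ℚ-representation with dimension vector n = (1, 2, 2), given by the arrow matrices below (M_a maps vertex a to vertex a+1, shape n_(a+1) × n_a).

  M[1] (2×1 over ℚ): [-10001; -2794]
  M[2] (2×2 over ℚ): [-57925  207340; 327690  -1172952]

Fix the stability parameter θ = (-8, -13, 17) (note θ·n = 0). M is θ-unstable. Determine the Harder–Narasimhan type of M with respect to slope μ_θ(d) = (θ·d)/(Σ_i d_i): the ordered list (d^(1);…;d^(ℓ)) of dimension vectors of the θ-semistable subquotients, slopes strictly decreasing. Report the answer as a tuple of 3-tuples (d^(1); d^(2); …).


Interval decomposition of M: I[1,3], I[2,2], I[3,3].
HN type (ℓ=3): μ^(1)=17; μ^(2)=-21/2; μ^(3)=-13

((0, 0, 2); (1, 1, 0); (0, 1, 0))


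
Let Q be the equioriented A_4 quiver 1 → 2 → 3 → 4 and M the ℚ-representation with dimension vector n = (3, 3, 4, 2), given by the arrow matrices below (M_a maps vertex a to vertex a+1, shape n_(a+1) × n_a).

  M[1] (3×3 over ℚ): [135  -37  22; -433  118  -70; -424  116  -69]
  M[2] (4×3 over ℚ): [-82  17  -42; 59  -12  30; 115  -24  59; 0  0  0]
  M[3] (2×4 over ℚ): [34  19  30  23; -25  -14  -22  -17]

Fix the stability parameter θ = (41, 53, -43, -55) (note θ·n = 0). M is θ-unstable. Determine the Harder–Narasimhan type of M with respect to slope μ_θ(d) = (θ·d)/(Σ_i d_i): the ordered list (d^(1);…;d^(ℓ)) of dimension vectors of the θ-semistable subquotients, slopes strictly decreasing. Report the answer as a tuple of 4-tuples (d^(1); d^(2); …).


Barcode: M ≅ I[1,3], I[1,4]^2, I[3,3]. HN layers by μ_θ (3 steps, strictly decreasing):
  μ^(1)=17; μ^(2)=-1; μ^(3)=-43

((1, 1, 1, 0); (2, 2, 2, 2); (0, 0, 1, 0))


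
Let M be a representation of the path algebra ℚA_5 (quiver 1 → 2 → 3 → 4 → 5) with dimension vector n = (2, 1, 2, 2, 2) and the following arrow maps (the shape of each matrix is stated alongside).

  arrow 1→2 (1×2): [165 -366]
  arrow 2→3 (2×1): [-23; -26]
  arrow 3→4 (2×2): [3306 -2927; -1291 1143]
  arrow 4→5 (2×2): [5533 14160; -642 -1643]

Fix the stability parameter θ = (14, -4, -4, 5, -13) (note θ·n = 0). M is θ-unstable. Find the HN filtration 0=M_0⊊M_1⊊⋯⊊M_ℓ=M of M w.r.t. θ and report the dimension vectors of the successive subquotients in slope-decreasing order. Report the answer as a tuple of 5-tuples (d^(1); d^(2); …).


Barcode: M ≅ I[1,1], I[1,5], I[3,5]. HN layers by μ_θ (3 steps, strictly decreasing):
  μ^(1)=14; μ^(2)=-2/5; μ^(3)=-4

((1, 0, 0, 0, 0); (1, 1, 1, 1, 1); (0, 0, 1, 1, 1))


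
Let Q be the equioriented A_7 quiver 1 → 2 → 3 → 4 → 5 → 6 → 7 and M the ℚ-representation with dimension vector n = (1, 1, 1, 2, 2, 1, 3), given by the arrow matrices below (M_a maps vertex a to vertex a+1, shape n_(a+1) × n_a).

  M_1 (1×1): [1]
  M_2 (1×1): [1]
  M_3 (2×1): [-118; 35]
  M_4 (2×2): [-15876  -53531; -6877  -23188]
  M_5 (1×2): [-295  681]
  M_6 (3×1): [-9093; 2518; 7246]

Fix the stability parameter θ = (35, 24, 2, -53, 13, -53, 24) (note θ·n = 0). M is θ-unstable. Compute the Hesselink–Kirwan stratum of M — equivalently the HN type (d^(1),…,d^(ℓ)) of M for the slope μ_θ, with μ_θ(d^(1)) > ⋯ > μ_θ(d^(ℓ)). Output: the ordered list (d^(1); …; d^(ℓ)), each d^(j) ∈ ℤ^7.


Via rank(M_{q-1}∘⋯∘M_p): M ≅ I[1,7], I[4,5], I[7,7]^2.
μ_θ-semistable layers: μ^(1)=24; μ^(2)=13; μ^(3)=-16/3; μ^(4)=-53

((0, 0, 0, 0, 0, 0, 3); (0, 0, 0, 0, 1, 0, 0); (1, 1, 1, 1, 1, 1, 0); (0, 0, 0, 1, 0, 0, 0))


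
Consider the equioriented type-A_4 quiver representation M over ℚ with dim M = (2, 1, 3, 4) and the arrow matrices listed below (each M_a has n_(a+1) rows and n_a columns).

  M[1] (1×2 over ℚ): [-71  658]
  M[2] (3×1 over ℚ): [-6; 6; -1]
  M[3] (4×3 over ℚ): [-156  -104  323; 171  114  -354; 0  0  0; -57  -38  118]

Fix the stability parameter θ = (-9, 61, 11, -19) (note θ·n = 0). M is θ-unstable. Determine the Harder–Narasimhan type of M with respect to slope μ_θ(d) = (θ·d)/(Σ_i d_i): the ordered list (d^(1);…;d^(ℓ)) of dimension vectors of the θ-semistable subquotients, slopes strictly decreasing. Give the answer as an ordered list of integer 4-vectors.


Interval decomposition of M: I[1,1], I[1,4], I[3,3], I[3,4], I[4,4]^2.
HN type (ℓ=5): μ^(1)=53/3; μ^(2)=11; μ^(3)=-4; μ^(4)=-9; μ^(5)=-19

((0, 1, 1, 1); (0, 0, 1, 0); (0, 0, 1, 1); (2, 0, 0, 0); (0, 0, 0, 2))


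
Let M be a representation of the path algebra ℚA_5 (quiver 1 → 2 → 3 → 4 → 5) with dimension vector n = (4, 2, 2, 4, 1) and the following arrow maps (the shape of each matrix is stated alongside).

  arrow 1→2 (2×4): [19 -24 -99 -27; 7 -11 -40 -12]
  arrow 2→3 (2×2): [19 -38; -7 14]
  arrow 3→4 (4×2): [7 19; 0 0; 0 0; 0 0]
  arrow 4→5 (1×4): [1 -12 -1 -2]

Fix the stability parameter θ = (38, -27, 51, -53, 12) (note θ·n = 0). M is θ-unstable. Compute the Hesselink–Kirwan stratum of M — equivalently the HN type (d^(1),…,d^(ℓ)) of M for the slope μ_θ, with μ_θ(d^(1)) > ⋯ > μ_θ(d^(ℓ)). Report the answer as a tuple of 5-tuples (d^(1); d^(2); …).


Interval decomposition of M: I[1,1]^2, I[1,2], I[1,3], I[3,5], I[4,4]^3.
HN type (ℓ=6): μ^(1)=51; μ^(2)=38; μ^(3)=12; μ^(4)=11/2; μ^(5)=-1; μ^(6)=-53

((0, 0, 1, 0, 0); (2, 0, 0, 0, 0); (0, 0, 0, 0, 1); (2, 2, 0, 0, 0); (0, 0, 1, 1, 0); (0, 0, 0, 3, 0))


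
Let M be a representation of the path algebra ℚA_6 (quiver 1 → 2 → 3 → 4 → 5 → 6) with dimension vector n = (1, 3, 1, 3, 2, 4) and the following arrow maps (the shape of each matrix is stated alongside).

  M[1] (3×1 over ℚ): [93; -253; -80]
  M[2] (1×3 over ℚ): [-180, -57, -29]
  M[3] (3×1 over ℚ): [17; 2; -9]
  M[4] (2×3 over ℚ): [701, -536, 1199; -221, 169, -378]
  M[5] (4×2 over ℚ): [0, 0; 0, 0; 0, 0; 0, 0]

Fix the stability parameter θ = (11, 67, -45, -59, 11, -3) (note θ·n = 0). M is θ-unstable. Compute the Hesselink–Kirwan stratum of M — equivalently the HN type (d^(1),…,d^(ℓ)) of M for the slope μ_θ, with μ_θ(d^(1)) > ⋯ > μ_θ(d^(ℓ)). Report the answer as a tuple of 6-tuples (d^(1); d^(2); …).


Barcode: M ≅ I[1,5], I[2,2]^2, I[4,4], I[4,5], I[6,6]^4. HN layers by μ_θ (5 steps, strictly decreasing):
  μ^(1)=67; μ^(2)=11; μ^(3)=-3; μ^(4)=-13/2; μ^(5)=-59

((0, 2, 0, 0, 0, 0); (0, 0, 0, 0, 2, 0); (0, 0, 0, 0, 0, 4); (1, 1, 1, 1, 0, 0); (0, 0, 0, 2, 0, 0))


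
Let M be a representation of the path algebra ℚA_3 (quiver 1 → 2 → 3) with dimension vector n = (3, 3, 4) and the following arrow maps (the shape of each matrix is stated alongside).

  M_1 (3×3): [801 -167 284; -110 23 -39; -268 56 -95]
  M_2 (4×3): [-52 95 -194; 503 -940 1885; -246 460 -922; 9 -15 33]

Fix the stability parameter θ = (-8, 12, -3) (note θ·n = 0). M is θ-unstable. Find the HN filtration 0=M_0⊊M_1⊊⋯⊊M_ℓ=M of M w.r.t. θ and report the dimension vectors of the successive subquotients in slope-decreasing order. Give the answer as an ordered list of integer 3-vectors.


Interval decomposition of M: I[1,2], I[1,3]^2, I[3,3]^2.
HN type (ℓ=4): μ^(1)=12; μ^(2)=9/2; μ^(3)=-3; μ^(4)=-8

((0, 1, 0); (0, 2, 2); (0, 0, 2); (3, 0, 0))


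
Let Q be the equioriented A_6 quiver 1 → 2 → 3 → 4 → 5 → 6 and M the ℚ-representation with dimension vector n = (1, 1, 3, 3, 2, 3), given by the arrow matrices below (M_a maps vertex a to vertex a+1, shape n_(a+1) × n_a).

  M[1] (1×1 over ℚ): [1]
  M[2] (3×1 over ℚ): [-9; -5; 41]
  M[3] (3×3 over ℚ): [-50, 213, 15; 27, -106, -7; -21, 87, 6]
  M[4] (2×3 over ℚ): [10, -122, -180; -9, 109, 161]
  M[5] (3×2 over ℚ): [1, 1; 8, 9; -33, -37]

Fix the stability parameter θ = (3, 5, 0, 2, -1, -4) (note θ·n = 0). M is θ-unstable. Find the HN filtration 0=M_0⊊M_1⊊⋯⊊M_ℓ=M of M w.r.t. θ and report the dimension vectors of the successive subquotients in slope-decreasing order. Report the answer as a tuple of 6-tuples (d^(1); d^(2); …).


Barcode: M ≅ I[1,3], I[3,6]^2, I[4,4], I[6,6]. HN layers by μ_θ (4 steps, strictly decreasing):
  μ^(1)=8/3; μ^(2)=2; μ^(3)=-3/4; μ^(4)=-4

((1, 1, 1, 0, 0, 0); (0, 0, 0, 1, 0, 0); (0, 0, 2, 2, 2, 2); (0, 0, 0, 0, 0, 1))
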